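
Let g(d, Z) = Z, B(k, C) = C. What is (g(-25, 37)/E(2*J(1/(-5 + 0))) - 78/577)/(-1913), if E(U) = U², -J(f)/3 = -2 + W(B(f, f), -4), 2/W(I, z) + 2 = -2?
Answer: -3799/248355225 ≈ -1.5297e-5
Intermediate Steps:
W(I, z) = -½ (W(I, z) = 2/(-2 - 2) = 2/(-4) = 2*(-¼) = -½)
J(f) = 15/2 (J(f) = -3*(-2 - ½) = -3*(-5/2) = 15/2)
(g(-25, 37)/E(2*J(1/(-5 + 0))) - 78/577)/(-1913) = (37/((2*(15/2))²) - 78/577)/(-1913) = (37/(15²) - 78*1/577)*(-1/1913) = (37/225 - 78/577)*(-1/1913) = (3799/129825)*(-1/1913) = -3799/248355225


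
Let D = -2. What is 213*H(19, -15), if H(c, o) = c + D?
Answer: 3621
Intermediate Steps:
H(c, o) = -2 + c (H(c, o) = c - 2 = -2 + c)
213*H(19, -15) = 213*(-2 + 19) = 213*17 = 3621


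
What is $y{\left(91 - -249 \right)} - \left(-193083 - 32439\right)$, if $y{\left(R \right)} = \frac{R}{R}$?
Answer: $225523$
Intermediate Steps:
$y{\left(R \right)} = 1$
$y{\left(91 - -249 \right)} - \left(-193083 - 32439\right) = 1 - \left(-193083 - 32439\right) = 1 - -225522 = 1 + 225522 = 225523$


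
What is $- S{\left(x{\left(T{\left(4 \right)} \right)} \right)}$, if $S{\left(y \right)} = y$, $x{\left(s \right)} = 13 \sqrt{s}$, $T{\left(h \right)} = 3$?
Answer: $- 13 \sqrt{3} \approx -22.517$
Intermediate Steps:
$- S{\left(x{\left(T{\left(4 \right)} \right)} \right)} = - 13 \sqrt{3}$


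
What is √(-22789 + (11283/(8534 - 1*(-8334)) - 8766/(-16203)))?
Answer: I*√47284386459461871841/45552034 ≈ 150.96*I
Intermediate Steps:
√(-22789 + (11283/(8534 - 1*(-8334)) - 8766/(-16203))) = √(-22789 + (11283/(8534 + 8334) - 8766*(-1/16203))) = √(-22789 + (11283/16868 + 2922/5401)) = √(-22789 + 110227779/91104068) = √(-2076060377873/91104068) = I*√47284386459461871841/45552034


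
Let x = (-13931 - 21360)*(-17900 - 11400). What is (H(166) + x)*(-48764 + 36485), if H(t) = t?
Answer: -12696810976014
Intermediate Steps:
x = 1034026300 (x = -35291*(-29300) = 1034026300)
(H(166) + x)*(-48764 + 36485) = (166 + 1034026300)*(-48764 + 36485) = 1034026466*(-12279) = -12696810976014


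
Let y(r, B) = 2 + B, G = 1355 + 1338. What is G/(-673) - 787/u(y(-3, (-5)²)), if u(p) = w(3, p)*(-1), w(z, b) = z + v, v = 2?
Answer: 516186/3365 ≈ 153.40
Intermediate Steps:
G = 2693
w(z, b) = 2 + z (w(z, b) = z + 2 = 2 + z)
u(p) = -5 (u(p) = (2 + 3)*(-1) = 5*(-1) = -5)
G/(-673) - 787/u(y(-3, (-5)²)) = 2693/(-673) - 787/(-5) = 2693*(-1/673) - 787*(-⅕) = -2693/673 + 787/5 = 516186/3365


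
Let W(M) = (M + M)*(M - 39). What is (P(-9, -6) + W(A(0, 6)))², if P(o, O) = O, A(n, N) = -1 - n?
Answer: 5476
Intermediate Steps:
W(M) = 2*M*(-39 + M) (W(M) = (2*M)*(-39 + M) = 2*M*(-39 + M))
(P(-9, -6) + W(A(0, 6)))² = (-6 + 2*(-1 - 1*0)*(-39 + (-1 - 1*0)))² = (-6 + 2*(-1 + 0)*(-39 + (-1 + 0)))² = (-6 + 2*(-1)*(-39 - 1))² = (-6 + 2*(-1)*(-40))² = (-6 + 80)² = 74² = 5476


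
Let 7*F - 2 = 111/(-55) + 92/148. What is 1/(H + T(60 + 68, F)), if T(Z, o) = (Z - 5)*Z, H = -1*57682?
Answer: -1/41938 ≈ -2.3845e-5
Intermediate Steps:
H = -57682
F = 1228/14245 (F = 2/7 + (111/(-55) + 92/148)/7 = 2/7 + (111*(-1/55) + 92*(1/148))/7 = 2/7 + (-111/55 + 23/37)/7 = 2/7 + (⅐)*(-2842/2035) = 2/7 - 406/2035 = 1228/14245 ≈ 0.086206)
T(Z, o) = Z*(-5 + Z) (T(Z, o) = (-5 + Z)*Z = Z*(-5 + Z))
1/(H + T(60 + 68, F)) = 1/(-57682 + (60 + 68)*(-5 + (60 + 68))) = 1/(-57682 + 128*(-5 + 128)) = 1/(-57682 + 128*123) = 1/(-57682 + 15744) = 1/(-41938) = -1/41938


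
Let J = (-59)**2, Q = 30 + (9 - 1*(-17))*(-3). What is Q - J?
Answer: -3529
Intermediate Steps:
Q = -48 (Q = 30 + (9 + 17)*(-3) = 30 + 26*(-3) = 30 - 78 = -48)
J = 3481
Q - J = -48 - 1*3481 = -48 - 3481 = -3529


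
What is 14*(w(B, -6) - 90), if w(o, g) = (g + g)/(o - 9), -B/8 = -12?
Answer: -36596/29 ≈ -1261.9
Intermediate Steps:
B = 96 (B = -8*(-12) = 96)
w(o, g) = 2*g/(-9 + o) (w(o, g) = (2*g)/(-9 + o) = 2*g/(-9 + o))
14*(w(B, -6) - 90) = 14*(2*(-6)/(-9 + 96) - 90) = 14*(2*(-6)/87 - 90) = 14*(2*(-6)*(1/87) - 90) = 14*(-4/29 - 90) = 14*(-2614/29) = -36596/29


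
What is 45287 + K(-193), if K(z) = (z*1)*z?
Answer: 82536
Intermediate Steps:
K(z) = z² (K(z) = z*z = z²)
45287 + K(-193) = 45287 + (-193)² = 45287 + 37249 = 82536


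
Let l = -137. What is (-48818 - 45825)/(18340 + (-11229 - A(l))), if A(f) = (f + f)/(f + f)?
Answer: -94643/7110 ≈ -13.311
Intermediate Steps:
A(f) = 1 (A(f) = (2*f)/((2*f)) = (2*f)*(1/(2*f)) = 1)
(-48818 - 45825)/(18340 + (-11229 - A(l))) = (-48818 - 45825)/(18340 + (-11229 - 1*1)) = -94643/(18340 + (-11229 - 1)) = -94643/(18340 - 11230) = -94643/7110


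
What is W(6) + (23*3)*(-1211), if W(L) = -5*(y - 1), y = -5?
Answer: -83529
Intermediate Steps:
W(L) = 30 (W(L) = -5*(-5 - 1) = -5*(-6) = 30)
W(6) + (23*3)*(-1211) = 30 + (23*3)*(-1211) = 30 + 69*(-1211) = 30 - 83559 = -83529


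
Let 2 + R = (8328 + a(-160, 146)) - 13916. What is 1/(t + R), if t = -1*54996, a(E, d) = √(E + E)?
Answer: -30293/1835331858 - 2*I*√5/917665929 ≈ -1.6505e-5 - 4.8734e-9*I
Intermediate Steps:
a(E, d) = √2*√E (a(E, d) = √(2*E) = √2*√E)
R = -5590 + 8*I*√5 (R = -2 + ((8328 + √2*√(-160)) - 13916) = -2 + ((8328 + √2*(4*I*√10)) - 13916) = -2 + ((8328 + 8*I*√5) - 13916) = -2 + (-5588 + 8*I*√5) = -5590 + 8*I*√5 ≈ -5590.0 + 17.889*I)
t = -54996
1/(t + R) = 1/(-54996 + (-5590 + 8*I*√5)) = 1/(-60586 + 8*I*√5)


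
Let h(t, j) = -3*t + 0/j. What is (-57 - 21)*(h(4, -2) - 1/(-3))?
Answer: 910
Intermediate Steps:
h(t, j) = -3*t (h(t, j) = -3*t + 0 = -3*t)
(-57 - 21)*(h(4, -2) - 1/(-3)) = (-57 - 21)*(-3*4 - 1/(-3)) = -78*(-12 - (-1)/3) = -78*(-12 - 1*(-1/3)) = -78*(-12 + 1/3) = -78*(-35/3) = 910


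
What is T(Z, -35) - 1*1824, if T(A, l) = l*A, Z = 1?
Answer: -1859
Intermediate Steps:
T(A, l) = A*l
T(Z, -35) - 1*1824 = 1*(-35) - 1*1824 = -35 - 1824 = -1859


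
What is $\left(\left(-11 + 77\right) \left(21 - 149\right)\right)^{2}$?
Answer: $71368704$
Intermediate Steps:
$\left(\left(-11 + 77\right) \left(21 - 149\right)\right)^{2} = \left(66 \left(-128\right)\right)^{2} = \left(-8448\right)^{2} = 71368704$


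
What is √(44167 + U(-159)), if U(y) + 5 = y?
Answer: √44003 ≈ 209.77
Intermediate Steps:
U(y) = -5 + y
√(44167 + U(-159)) = √(44167 + (-5 - 159)) = √(44167 - 164) = √44003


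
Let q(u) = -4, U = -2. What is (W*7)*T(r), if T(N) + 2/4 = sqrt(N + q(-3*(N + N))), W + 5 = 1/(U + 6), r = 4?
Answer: 133/8 ≈ 16.625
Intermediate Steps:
W = -19/4 (W = -5 + 1/(-2 + 6) = -5 + 1/4 = -19/4 ≈ -4.7500)
T(N) = -1/2 + sqrt(-4 + N) (T(N) = -1/2 + sqrt(N - 4) = -1/2 + sqrt(-4 + N))
(W*7)*T(r) = (-19/4*7)*(-1/2 + sqrt(-4 + 4)) = -133*(-1/2 + sqrt(0))/4 = -133*(-1/2 + 0)/4 = -133/4*(-1/2) = 133/8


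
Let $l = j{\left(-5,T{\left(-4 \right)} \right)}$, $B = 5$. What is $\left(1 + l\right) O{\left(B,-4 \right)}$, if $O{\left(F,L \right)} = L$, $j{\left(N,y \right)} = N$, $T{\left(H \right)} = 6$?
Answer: $16$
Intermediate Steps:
$l = -5$
$\left(1 + l\right) O{\left(B,-4 \right)} = \left(1 - 5\right) \left(-4\right) = \left(-4\right) \left(-4\right) = 16$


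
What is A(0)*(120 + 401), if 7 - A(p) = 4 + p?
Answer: 1563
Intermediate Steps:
A(p) = 3 - p (A(p) = 7 - (4 + p) = 7 + (-4 - p) = 3 - p)
A(0)*(120 + 401) = (3 - 1*0)*(120 + 401) = (3 + 0)*521 = 3*521 = 1563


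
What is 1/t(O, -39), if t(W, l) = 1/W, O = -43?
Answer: -43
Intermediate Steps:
1/t(O, -39) = 1/(1/(-43)) = 1/(-1/43) = -43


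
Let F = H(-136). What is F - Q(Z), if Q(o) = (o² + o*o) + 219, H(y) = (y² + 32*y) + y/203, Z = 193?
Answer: -12296455/203 ≈ -60574.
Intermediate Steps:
H(y) = y² + 6497*y/203 (H(y) = (y² + 32*y) + y*(1/203) = (y² + 32*y) + y/203 = y² + 6497*y/203)
Q(o) = 219 + 2*o² (Q(o) = (o² + o²) + 219 = 2*o² + 219 = 219 + 2*o²)
F = 2871096/203 (F = (1/203)*(-136)*(6497 + 203*(-136)) = (1/203)*(-136)*(6497 - 27608) = (1/203)*(-136)*(-21111) = 2871096/203 ≈ 14143.)
F - Q(Z) = 2871096/203 - (219 + 2*193²) = 2871096/203 - (219 + 2*37249) = 2871096/203 - (219 + 74498) = 2871096/203 - 1*74717 = 2871096/203 - 74717 = -12296455/203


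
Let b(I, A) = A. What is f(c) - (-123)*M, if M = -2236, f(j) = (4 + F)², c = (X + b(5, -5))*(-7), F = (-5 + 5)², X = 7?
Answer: -275012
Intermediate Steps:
F = 0 (F = 0² = 0)
c = -14 (c = (7 - 5)*(-7) = 2*(-7) = -14)
f(j) = 16 (f(j) = (4 + 0)² = 4² = 16)
f(c) - (-123)*M = 16 - (-123)*(-2236) = 16 - 1*275028 = 16 - 275028 = -275012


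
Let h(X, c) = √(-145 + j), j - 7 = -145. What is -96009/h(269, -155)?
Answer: 96009*I*√283/283 ≈ 5707.1*I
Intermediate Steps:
j = -138 (j = 7 - 145 = -138)
h(X, c) = I*√283 (h(X, c) = √(-145 - 138) = √(-283) = I*√283)
-96009/h(269, -155) = -96009*(-I*√283/283) = -(-96009)*I*√283/283 = 96009*I*√283/283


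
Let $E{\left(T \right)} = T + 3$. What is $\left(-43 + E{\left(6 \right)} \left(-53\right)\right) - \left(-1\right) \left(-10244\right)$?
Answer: $-10764$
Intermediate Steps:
$E{\left(T \right)} = 3 + T$
$\left(-43 + E{\left(6 \right)} \left(-53\right)\right) - \left(-1\right) \left(-10244\right) = \left(-43 + \left(3 + 6\right) \left(-53\right)\right) - \left(-1\right) \left(-10244\right) = \left(-43 + 9 \left(-53\right)\right) - 10244 = \left(-43 - 477\right) - 10244 = -520 - 10244 = -10764$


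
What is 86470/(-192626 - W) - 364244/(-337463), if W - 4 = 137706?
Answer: 45571240187/55738088784 ≈ 0.81760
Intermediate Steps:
W = 137710 (W = 4 + 137706 = 137710)
86470/(-192626 - W) - 364244/(-337463) = 86470/(-192626 - 1*137710) - 364244/(-337463) = 86470/(-192626 - 137710) - 364244*(-1/337463) = 86470/(-330336) + 364244/337463 = 86470*(-1/330336) + 364244/337463 = -43235/165168 + 364244/337463 = 45571240187/55738088784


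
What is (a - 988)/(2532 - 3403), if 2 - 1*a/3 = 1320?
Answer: 4942/871 ≈ 5.6739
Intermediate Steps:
a = -3954 (a = 6 - 3*1320 = 6 - 3960 = -3954)
(a - 988)/(2532 - 3403) = (-3954 - 988)/(2532 - 3403) = -4942/(-871) = -4942*(-1/871) = 4942/871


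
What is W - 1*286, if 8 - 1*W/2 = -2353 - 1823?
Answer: 8082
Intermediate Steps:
W = 8368 (W = 16 - 2*(-2353 - 1823) = 16 - 2*(-4176) = 16 + 8352 = 8368)
W - 1*286 = 8368 - 1*286 = 8368 - 286 = 8082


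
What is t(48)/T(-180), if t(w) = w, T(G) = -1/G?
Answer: 8640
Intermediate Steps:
t(48)/T(-180) = 48/((-1/(-180))) = 48/((-1*(-1/180))) = 48/(1/180) = 48*180 = 8640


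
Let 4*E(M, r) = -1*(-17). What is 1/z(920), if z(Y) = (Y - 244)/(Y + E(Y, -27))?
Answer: 3697/2704 ≈ 1.3672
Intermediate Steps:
E(M, r) = 17/4 (E(M, r) = (-1*(-17))/4 = (1/4)*17 = 17/4)
z(Y) = (-244 + Y)/(17/4 + Y) (z(Y) = (Y - 244)/(Y + 17/4) = (-244 + Y)/(17/4 + Y))
1/z(920) = 1/(4*(-244 + 920)/(17 + 4*920)) = 1/(4*676/(17 + 3680)) = 1/(4*676/3697) = 1/(4*(1/3697)*676) = 1/(2704/3697) = 3697/2704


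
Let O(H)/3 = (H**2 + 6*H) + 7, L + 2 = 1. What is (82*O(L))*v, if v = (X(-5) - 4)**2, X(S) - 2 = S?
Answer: 24108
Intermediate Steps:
L = -1 (L = -2 + 1 = -1)
X(S) = 2 + S
O(H) = 21 + 3*H**2 + 18*H (O(H) = 3*((H**2 + 6*H) + 7) = 3*(7 + H**2 + 6*H) = 21 + 3*H**2 + 18*H)
v = 49 (v = ((2 - 5) - 4)**2 = (-3 - 4)**2 = (-7)**2 = 49)
(82*O(L))*v = (82*(21 + 3*(-1)**2 + 18*(-1)))*49 = (82*(21 + 3*1 - 18))*49 = (82*(21 + 3 - 18))*49 = (82*6)*49 = 492*49 = 24108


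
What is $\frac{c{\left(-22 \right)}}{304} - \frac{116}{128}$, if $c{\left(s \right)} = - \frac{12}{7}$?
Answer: $- \frac{3881}{4256} \approx -0.91189$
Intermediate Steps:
$c{\left(s \right)} = - \frac{12}{7}$ ($c{\left(s \right)} = \left(-12\right) \frac{1}{7} = - \frac{12}{7}$)
$\frac{c{\left(-22 \right)}}{304} - \frac{116}{128} = - \frac{12}{7 \cdot 304} - \frac{116}{128} = \left(- \frac{12}{7}\right) \frac{1}{304} - \frac{29}{32} = - \frac{3}{532} - \frac{29}{32} = - \frac{3881}{4256}$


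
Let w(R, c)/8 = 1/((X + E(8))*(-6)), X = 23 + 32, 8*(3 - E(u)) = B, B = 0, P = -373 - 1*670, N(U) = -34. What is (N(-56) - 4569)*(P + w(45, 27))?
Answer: 417690029/87 ≈ 4.8010e+6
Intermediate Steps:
P = -1043 (P = -373 - 670 = -1043)
E(u) = 3 (E(u) = 3 - ⅛*0 = 3 + 0 = 3)
X = 55
w(R, c) = -2/87 (w(R, c) = 8*(1/((55 + 3)*(-6))) = 8*(-⅙/58) = 8*((1/58)*(-⅙)) = 8*(-1/348) = -2/87)
(N(-56) - 4569)*(P + w(45, 27)) = (-34 - 4569)*(-1043 - 2/87) = -4603*(-90743/87) = 417690029/87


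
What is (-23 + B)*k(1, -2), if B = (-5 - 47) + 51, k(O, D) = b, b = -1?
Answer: 24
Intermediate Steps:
k(O, D) = -1
B = -1 (B = -52 + 51 = -1)
(-23 + B)*k(1, -2) = (-23 - 1)*(-1) = -24*(-1) = 24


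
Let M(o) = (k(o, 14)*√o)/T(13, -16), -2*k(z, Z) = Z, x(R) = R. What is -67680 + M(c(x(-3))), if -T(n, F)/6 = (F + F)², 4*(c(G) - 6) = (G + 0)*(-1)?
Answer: -67680 + 7*√3/4096 ≈ -67680.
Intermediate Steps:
c(G) = 6 - G/4 (c(G) = 6 + ((G + 0)*(-1))/4 = 6 + (G*(-1))/4 = 6 + (-G)/4 = 6 - G/4)
k(z, Z) = -Z/2
T(n, F) = -24*F² (T(n, F) = -6*(F + F)² = -6*4*F² = -24*F²)
M(o) = 7*√o/6144 (M(o) = ((-½*14)*√o)/((-24*(-16)²)) = (-7*√o)/((-24*256)) = -7*√o/(-6144) = -7*√o*(-1/6144) = 7*√o/6144)
-67680 + M(c(x(-3))) = -67680 + 7*√(6 - ¼*(-3))/6144 = -67680 + 7*√(6 + ¾)/6144 = -67680 + 7*√(27/4)/6144 = -67680 + 7*(3*√3/2)/6144 = -67680 + 7*√3/4096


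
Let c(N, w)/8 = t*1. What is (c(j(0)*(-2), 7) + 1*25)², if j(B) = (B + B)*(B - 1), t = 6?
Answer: 5329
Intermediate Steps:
j(B) = 2*B*(-1 + B) (j(B) = (2*B)*(-1 + B) = 2*B*(-1 + B))
c(N, w) = 48 (c(N, w) = 8*(6*1) = 8*6 = 48)
(c(j(0)*(-2), 7) + 1*25)² = (48 + 1*25)² = (48 + 25)² = 73² = 5329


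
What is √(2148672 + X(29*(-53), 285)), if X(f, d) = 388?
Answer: 2*√537265 ≈ 1466.0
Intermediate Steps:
√(2148672 + X(29*(-53), 285)) = √(2148672 + 388) = √2149060 = 2*√537265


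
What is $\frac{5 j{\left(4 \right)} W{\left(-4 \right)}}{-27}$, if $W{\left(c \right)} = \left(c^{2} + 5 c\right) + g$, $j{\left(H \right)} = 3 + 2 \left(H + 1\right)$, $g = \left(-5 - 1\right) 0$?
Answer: $\frac{260}{27} \approx 9.6296$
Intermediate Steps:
$g = 0$ ($g = \left(-6\right) 0 = 0$)
$j{\left(H \right)} = 5 + 2 H$ ($j{\left(H \right)} = 3 + 2 \left(1 + H\right) = 3 + \left(2 + 2 H\right) = 5 + 2 H$)
$W{\left(c \right)} = c^{2} + 5 c$ ($W{\left(c \right)} = \left(c^{2} + 5 c\right) + 0 = c^{2} + 5 c$)
$\frac{5 j{\left(4 \right)} W{\left(-4 \right)}}{-27} = \frac{5 \left(5 + 2 \cdot 4\right) \left(- 4 \left(5 - 4\right)\right)}{-27} = 5 \left(5 + 8\right) \left(\left(-4\right) 1\right) \left(- \frac{1}{27}\right) = 5 \cdot 13 \left(-4\right) \left(- \frac{1}{27}\right) = 65 \left(-4\right) \left(- \frac{1}{27}\right) = \left(-260\right) \left(- \frac{1}{27}\right) = \frac{260}{27}$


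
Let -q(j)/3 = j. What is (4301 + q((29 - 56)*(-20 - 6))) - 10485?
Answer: -8290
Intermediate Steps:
q(j) = -3*j
(4301 + q((29 - 56)*(-20 - 6))) - 10485 = (4301 - 3*(29 - 56)*(-20 - 6)) - 10485 = (4301 - (-81)*(-26)) - 10485 = (4301 - 3*702) - 10485 = (4301 - 2106) - 10485 = 2195 - 10485 = -8290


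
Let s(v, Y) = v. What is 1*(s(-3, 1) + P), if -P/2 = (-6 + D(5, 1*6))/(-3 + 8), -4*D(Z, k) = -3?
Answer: -9/10 ≈ -0.90000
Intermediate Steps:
D(Z, k) = ¾ (D(Z, k) = -¼*(-3) = ¾)
P = 21/10 (P = -2*(-6 + ¾)/(-3 + 8) = -(-21)/(2*5) = -2*(-21/20) = 21/10 ≈ 2.1000)
1*(s(-3, 1) + P) = 1*(-3 + 21/10) = 1*(-9/10) = -9/10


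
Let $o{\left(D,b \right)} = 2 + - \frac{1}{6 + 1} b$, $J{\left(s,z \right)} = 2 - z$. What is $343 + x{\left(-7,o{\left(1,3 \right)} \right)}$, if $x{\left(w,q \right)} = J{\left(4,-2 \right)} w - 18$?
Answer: $297$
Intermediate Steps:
$o{\left(D,b \right)} = 2 - \frac{b}{7}$ ($o{\left(D,b \right)} = 2 + - \frac{1}{7} b = 2 + \left(-1\right) \frac{1}{7} b = 2 - \frac{b}{7}$)
$x{\left(w,q \right)} = -18 + 4 w$ ($x{\left(w,q \right)} = \left(2 - -2\right) w - 18 = \left(2 + 2\right) w - 18 = 4 w - 18 = -18 + 4 w$)
$343 + x{\left(-7,o{\left(1,3 \right)} \right)} = 343 + \left(-18 + 4 \left(-7\right)\right) = 343 - 46 = 297$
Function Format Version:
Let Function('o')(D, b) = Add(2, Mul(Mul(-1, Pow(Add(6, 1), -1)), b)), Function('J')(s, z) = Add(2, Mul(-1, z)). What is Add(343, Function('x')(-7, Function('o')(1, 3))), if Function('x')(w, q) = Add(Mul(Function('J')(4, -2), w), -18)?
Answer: 297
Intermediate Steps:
Function('o')(D, b) = Add(2, Mul(Rational(-1, 7), b)) (Function('o')(D, b) = Add(2, Mul(Mul(-1, Pow(7, -1)), b)) = Add(2, Mul(Mul(-1, Rational(1, 7)), b)) = Add(2, Mul(Rational(-1, 7), b)))
Function('x')(w, q) = Add(-18, Mul(4, w)) (Function('x')(w, q) = Add(Mul(Add(2, Mul(-1, -2)), w), -18) = Add(Mul(Add(2, 2), w), -18) = Add(Mul(4, w), -18) = Add(-18, Mul(4, w)))
Add(343, Function('x')(-7, Function('o')(1, 3))) = Add(343, Add(-18, Mul(4, -7))) = Add(343, Add(-18, -28)) = Add(343, -46) = 297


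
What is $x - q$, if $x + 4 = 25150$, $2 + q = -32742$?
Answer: $57890$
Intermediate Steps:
$q = -32744$ ($q = -2 - 32742 = -32744$)
$x = 25146$ ($x = -4 + 25150 = 25146$)
$x - q = 25146 - -32744 = 25146 + 32744 = 57890$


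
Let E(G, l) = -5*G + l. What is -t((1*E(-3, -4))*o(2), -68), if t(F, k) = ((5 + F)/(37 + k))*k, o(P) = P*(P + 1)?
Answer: -4828/31 ≈ -155.74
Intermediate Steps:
E(G, l) = l - 5*G
o(P) = P*(1 + P)
t(F, k) = k*(5 + F)/(37 + k) (t(F, k) = ((5 + F)/(37 + k))*k = k*(5 + F)/(37 + k))
-t((1*E(-3, -4))*o(2), -68) = -(-68)*(5 + (1*(-4 - 5*(-3)))*(2*(1 + 2)))/(37 - 68) = -(-68)*(5 + (1*(-4 + 15))*(2*3))/(-31) = -(-68)*(-1)*(5 + (1*11)*6)/31 = -(-68)*(-1)*(5 + 11*6)/31 = -(-68)*(-1)*(5 + 66)/31 = -(-68)*(-1)*71/31 = -1*4828/31 = -4828/31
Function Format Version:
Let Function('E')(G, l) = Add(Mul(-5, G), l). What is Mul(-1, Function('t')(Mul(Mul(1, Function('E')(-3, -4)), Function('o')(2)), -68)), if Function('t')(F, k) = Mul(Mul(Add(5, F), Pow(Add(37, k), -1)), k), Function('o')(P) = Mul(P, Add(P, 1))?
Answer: Rational(-4828, 31) ≈ -155.74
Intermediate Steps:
Function('E')(G, l) = Add(l, Mul(-5, G))
Function('o')(P) = Mul(P, Add(1, P))
Function('t')(F, k) = Mul(k, Pow(Add(37, k), -1), Add(5, F)) (Function('t')(F, k) = Mul(Mul(Pow(Add(37, k), -1), Add(5, F)), k) = Mul(k, Pow(Add(37, k), -1), Add(5, F)))
Mul(-1, Function('t')(Mul(Mul(1, Function('E')(-3, -4)), Function('o')(2)), -68)) = Mul(-1, Mul(-68, Pow(Add(37, -68), -1), Add(5, Mul(Mul(1, Add(-4, Mul(-5, -3))), Mul(2, Add(1, 2)))))) = Mul(-1, Mul(-68, Pow(-31, -1), Add(5, Mul(Mul(1, Add(-4, 15)), Mul(2, 3))))) = Mul(-1, Mul(-68, Rational(-1, 31), Add(5, Mul(Mul(1, 11), 6)))) = Mul(-1, Mul(-68, Rational(-1, 31), Add(5, Mul(11, 6)))) = Mul(-1, Mul(-68, Rational(-1, 31), Add(5, 66))) = Mul(-1, Mul(-68, Rational(-1, 31), 71)) = Mul(-1, Rational(4828, 31)) = Rational(-4828, 31)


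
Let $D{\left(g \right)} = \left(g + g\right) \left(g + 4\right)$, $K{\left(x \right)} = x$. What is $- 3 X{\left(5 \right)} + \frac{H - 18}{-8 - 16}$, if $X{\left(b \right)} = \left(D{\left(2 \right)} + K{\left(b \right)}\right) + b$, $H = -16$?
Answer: $- \frac{1207}{12} \approx -100.58$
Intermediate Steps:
$D{\left(g \right)} = 2 g \left(4 + g\right)$
$X{\left(b \right)} = 24 + 2 b$ ($X{\left(b \right)} = \left(2 \cdot 2 \left(4 + 2\right) + b\right) + b = \left(2 \cdot 2 \cdot 6 + b\right) + b = \left(24 + b\right) + b = 24 + 2 b$)
$- 3 X{\left(5 \right)} + \frac{H - 18}{-8 - 16} = - 3 \left(24 + 2 \cdot 5\right) + \frac{-16 - 18}{-8 - 16} = - 3 \left(24 + 10\right) - \frac{34}{-24} = \left(-3\right) 34 - - \frac{17}{12} = -102 + \frac{17}{12} = - \frac{1207}{12}$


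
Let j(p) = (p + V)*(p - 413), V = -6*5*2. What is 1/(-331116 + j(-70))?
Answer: -1/268326 ≈ -3.7268e-6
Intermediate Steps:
V = -60 (V = -30*2 = -60)
j(p) = (-413 + p)*(-60 + p) (j(p) = (p - 60)*(p - 413) = (-60 + p)*(-413 + p) = (-413 + p)*(-60 + p))
1/(-331116 + j(-70)) = 1/(-331116 + (24780 + (-70)² - 473*(-70))) = 1/(-331116 + (24780 + 4900 + 33110)) = 1/(-331116 + 62790) = 1/(-268326) = -1/268326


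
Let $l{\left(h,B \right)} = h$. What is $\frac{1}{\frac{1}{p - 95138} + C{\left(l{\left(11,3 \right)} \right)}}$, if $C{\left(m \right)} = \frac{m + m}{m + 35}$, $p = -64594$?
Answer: $\frac{3673836}{1757029} \approx 2.0909$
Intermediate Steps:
$C{\left(m \right)} = \frac{2 m}{35 + m}$
$\frac{1}{\frac{1}{p - 95138} + C{\left(l{\left(11,3 \right)} \right)}} = \frac{1}{\frac{1}{-64594 - 95138} + 2 \cdot 11 \frac{1}{35 + 11}} = \frac{1}{\frac{1}{-159732} + 2 \cdot 11 \cdot \frac{1}{46}} = \frac{1}{- \frac{1}{159732} + 2 \cdot 11 \cdot \frac{1}{46}} = \frac{1}{- \frac{1}{159732} + \frac{11}{23}} = \frac{1}{\frac{1757029}{3673836}} = \frac{3673836}{1757029}$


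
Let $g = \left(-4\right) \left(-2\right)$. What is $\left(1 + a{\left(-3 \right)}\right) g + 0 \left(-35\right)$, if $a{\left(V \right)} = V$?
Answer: $-16$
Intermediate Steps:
$g = 8$
$\left(1 + a{\left(-3 \right)}\right) g + 0 \left(-35\right) = \left(1 - 3\right) 8 + 0 \left(-35\right) = \left(-2\right) 8 + 0 = -16 + 0 = -16$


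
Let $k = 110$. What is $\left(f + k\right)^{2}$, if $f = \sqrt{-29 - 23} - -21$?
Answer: $17109 + 524 i \sqrt{13} \approx 17109.0 + 1889.3 i$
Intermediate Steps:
$f = 21 + 2 i \sqrt{13}$ ($f = \sqrt{-52} + 21 = 2 i \sqrt{13} + 21 = 21 + 2 i \sqrt{13} \approx 21.0 + 7.2111 i$)
$\left(f + k\right)^{2} = \left(\left(21 + 2 i \sqrt{13}\right) + 110\right)^{2} = \left(131 + 2 i \sqrt{13}\right)^{2}$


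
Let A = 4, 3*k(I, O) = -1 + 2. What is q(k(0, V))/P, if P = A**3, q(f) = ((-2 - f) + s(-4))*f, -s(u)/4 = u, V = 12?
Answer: 41/576 ≈ 0.071181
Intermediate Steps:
k(I, O) = 1/3 (k(I, O) = (-1 + 2)/3 = (1/3)*1 = 1/3)
s(u) = -4*u
q(f) = f*(14 - f) (q(f) = ((-2 - f) - 4*(-4))*f = ((-2 - f) + 16)*f = (14 - f)*f = f*(14 - f))
P = 64 (P = 4**3 = 64)
q(k(0, V))/P = ((14 - 1*1/3)/3)/64 = ((14 - 1/3)/3)*(1/64) = ((1/3)*(41/3))*(1/64) = (41/9)*(1/64) = 41/576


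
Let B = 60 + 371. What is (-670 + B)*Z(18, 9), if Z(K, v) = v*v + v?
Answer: -21510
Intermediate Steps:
B = 431
Z(K, v) = v + v**2 (Z(K, v) = v**2 + v = v + v**2)
(-670 + B)*Z(18, 9) = (-670 + 431)*(9*(1 + 9)) = -2151*10 = -239*90 = -21510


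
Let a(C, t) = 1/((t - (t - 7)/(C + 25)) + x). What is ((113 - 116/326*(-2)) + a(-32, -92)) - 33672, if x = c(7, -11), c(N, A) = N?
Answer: -3796181835/113122 ≈ -33558.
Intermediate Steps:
x = 7
a(C, t) = 1/(7 + t - (-7 + t)/(25 + C)) (a(C, t) = 1/((t - (t - 7)/(C + 25)) + 7) = 1/((t - (-7 + t)/(25 + C)) + 7) = 1/(7 + t - (-7 + t)/(25 + C)))
((113 - 116/326*(-2)) + a(-32, -92)) - 33672 = ((113 - 116/326*(-2)) + (25 - 32)/(182 + 7*(-32) + 24*(-92) - 32*(-92))) - 33672 = ((113 - 116*1/326*(-2)) - 7/(182 - 224 - 2208 + 2944)) - 33672 = ((113 - 58/163*(-2)) - 7/694) - 33672 = ((113 + 116/163) + (1/694)*(-7)) - 33672 = (18535/163 - 7/694) - 33672 = 12862149/113122 - 33672 = -3796181835/113122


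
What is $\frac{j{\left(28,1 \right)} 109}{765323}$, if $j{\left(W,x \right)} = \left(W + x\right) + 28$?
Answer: $\frac{6213}{765323} \approx 0.0081181$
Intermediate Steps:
$j{\left(W,x \right)} = 28 + W + x$
$\frac{j{\left(28,1 \right)} 109}{765323} = \frac{\left(28 + 28 + 1\right) 109}{765323} = 57 \cdot 109 \cdot \frac{1}{765323} = 6213 \cdot \frac{1}{765323} = \frac{6213}{765323}$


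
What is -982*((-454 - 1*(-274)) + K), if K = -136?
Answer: 310312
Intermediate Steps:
-982*((-454 - 1*(-274)) + K) = -982*((-454 - 1*(-274)) - 136) = -982*((-454 + 274) - 136) = -982*(-180 - 136) = -982*(-316) = 310312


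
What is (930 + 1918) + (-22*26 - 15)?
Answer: 2261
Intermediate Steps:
(930 + 1918) + (-22*26 - 15) = 2848 + (-572 - 15) = 2848 - 587 = 2261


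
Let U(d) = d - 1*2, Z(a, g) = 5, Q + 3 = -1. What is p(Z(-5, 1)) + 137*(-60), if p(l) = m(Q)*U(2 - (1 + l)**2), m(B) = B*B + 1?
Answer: -8832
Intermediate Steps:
Q = -4 (Q = -3 - 1 = -4)
m(B) = 1 + B**2 (m(B) = B**2 + 1 = 1 + B**2)
U(d) = -2 + d (U(d) = d - 2 = -2 + d)
p(l) = -17*(1 + l)**2 (p(l) = (1 + (-4)**2)*(-2 + (2 - (1 + l)**2)) = (1 + 16)*(-(1 + l)**2) = 17*(-(1 + l)**2) = -17*(1 + l)**2)
p(Z(-5, 1)) + 137*(-60) = -17*(1 + 5)**2 + 137*(-60) = -17*6**2 - 8220 = -17*36 - 8220 = -612 - 8220 = -8832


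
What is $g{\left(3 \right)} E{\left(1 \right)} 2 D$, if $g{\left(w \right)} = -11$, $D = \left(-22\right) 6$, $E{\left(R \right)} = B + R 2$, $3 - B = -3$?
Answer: $23232$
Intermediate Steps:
$B = 6$ ($B = 3 - -3 = 3 + 3 = 6$)
$E{\left(R \right)} = 6 + 2 R$ ($E{\left(R \right)} = 6 + R 2 = 6 + 2 R$)
$D = -132$
$g{\left(3 \right)} E{\left(1 \right)} 2 D = - 11 \left(6 + 2 \cdot 1\right) 2 \left(-132\right) = - 11 \left(6 + 2\right) 2 \left(-132\right) = - 11 \cdot 8 \cdot 2 \left(-132\right) = - 11 \cdot 16 \left(-132\right) = \left(-11\right) \left(-2112\right) = 23232$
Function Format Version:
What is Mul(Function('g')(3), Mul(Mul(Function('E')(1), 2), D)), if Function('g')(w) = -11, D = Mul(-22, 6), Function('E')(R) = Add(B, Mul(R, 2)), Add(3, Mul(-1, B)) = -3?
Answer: 23232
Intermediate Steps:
B = 6 (B = Add(3, Mul(-1, -3)) = Add(3, 3) = 6)
Function('E')(R) = Add(6, Mul(2, R)) (Function('E')(R) = Add(6, Mul(R, 2)) = Add(6, Mul(2, R)))
D = -132
Mul(Function('g')(3), Mul(Mul(Function('E')(1), 2), D)) = Mul(-11, Mul(Mul(Add(6, Mul(2, 1)), 2), -132)) = Mul(-11, Mul(Mul(Add(6, 2), 2), -132)) = Mul(-11, Mul(Mul(8, 2), -132)) = Mul(-11, Mul(16, -132)) = Mul(-11, -2112) = 23232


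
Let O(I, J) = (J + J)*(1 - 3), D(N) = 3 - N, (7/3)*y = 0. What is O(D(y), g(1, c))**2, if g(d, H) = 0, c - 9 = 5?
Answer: 0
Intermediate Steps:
c = 14 (c = 9 + 5 = 14)
y = 0 (y = (3/7)*0 = 0)
O(I, J) = -4*J (O(I, J) = (2*J)*(-2) = -4*J)
O(D(y), g(1, c))**2 = (-4*0)**2 = 0**2 = 0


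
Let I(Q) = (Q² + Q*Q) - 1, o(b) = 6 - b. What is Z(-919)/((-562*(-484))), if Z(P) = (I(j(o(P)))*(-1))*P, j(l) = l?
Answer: 1572637831/272008 ≈ 5781.6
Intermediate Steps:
I(Q) = -1 + 2*Q² (I(Q) = (Q² + Q²) - 1 = 2*Q² - 1 = -1 + 2*Q²)
Z(P) = P*(1 - 2*(6 - P)²) (Z(P) = ((-1 + 2*(6 - P)²)*(-1))*P = (1 - 2*(6 - P)²)*P = P*(1 - 2*(6 - P)²))
Z(-919)/((-562*(-484))) = (-919 - 2*(-919)*(-6 - 919)²)/((-562*(-484))) = (-919 - 2*(-919)*(-925)²)/272008 = (-919 - 2*(-919)*855625)*(1/272008) = (-919 + 1572638750)*(1/272008) = 1572637831*(1/272008) = 1572637831/272008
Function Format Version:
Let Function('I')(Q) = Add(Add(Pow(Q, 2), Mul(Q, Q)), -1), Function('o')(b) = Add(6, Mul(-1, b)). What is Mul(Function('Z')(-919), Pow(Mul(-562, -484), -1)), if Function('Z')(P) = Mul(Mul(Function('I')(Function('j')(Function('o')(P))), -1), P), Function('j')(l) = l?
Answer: Rational(1572637831, 272008) ≈ 5781.6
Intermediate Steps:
Function('I')(Q) = Add(-1, Mul(2, Pow(Q, 2))) (Function('I')(Q) = Add(Add(Pow(Q, 2), Pow(Q, 2)), -1) = Add(Mul(2, Pow(Q, 2)), -1) = Add(-1, Mul(2, Pow(Q, 2))))
Function('Z')(P) = Mul(P, Add(1, Mul(-2, Pow(Add(6, Mul(-1, P)), 2)))) (Function('Z')(P) = Mul(Mul(Add(-1, Mul(2, Pow(Add(6, Mul(-1, P)), 2))), -1), P) = Mul(Add(1, Mul(-2, Pow(Add(6, Mul(-1, P)), 2))), P) = Mul(P, Add(1, Mul(-2, Pow(Add(6, Mul(-1, P)), 2)))))
Mul(Function('Z')(-919), Pow(Mul(-562, -484), -1)) = Mul(Add(-919, Mul(-2, -919, Pow(Add(-6, -919), 2))), Pow(Mul(-562, -484), -1)) = Mul(Add(-919, Mul(-2, -919, Pow(-925, 2))), Pow(272008, -1)) = Mul(Add(-919, Mul(-2, -919, 855625)), Rational(1, 272008)) = Mul(Add(-919, 1572638750), Rational(1, 272008)) = Mul(1572637831, Rational(1, 272008)) = Rational(1572637831, 272008)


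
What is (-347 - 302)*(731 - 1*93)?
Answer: -414062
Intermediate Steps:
(-347 - 302)*(731 - 1*93) = -649*(731 - 93) = -649*638 = -414062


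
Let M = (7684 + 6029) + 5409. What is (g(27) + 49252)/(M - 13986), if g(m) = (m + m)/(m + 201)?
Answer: 1871585/195168 ≈ 9.5896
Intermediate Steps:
g(m) = 2*m/(201 + m) (g(m) = (2*m)/(201 + m) = 2*m/(201 + m))
M = 19122 (M = 13713 + 5409 = 19122)
(g(27) + 49252)/(M - 13986) = (2*27/(201 + 27) + 49252)/(19122 - 13986) = (2*27/228 + 49252)/5136 = (2*27*(1/228) + 49252)*(1/5136) = (9/38 + 49252)*(1/5136) = (1871585/38)*(1/5136) = 1871585/195168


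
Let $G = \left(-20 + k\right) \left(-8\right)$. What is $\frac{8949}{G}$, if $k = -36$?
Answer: $\frac{8949}{448} \approx 19.975$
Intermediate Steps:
$G = 448$ ($G = \left(-20 - 36\right) \left(-8\right) = \left(-56\right) \left(-8\right) = 448$)
$\frac{8949}{G} = \frac{8949}{448}$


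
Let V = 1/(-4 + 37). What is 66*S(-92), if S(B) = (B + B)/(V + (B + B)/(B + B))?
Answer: -200376/17 ≈ -11787.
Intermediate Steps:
V = 1/33 ≈ 0.030303
S(B) = 33*B/17 (S(B) = (B + B)/(1/33 + (B + B)/(B + B)) = (2*B)/(1/33 + (2*B)/((2*B))) = (2*B)/(1/33 + (2*B)*(1/(2*B))) = (2*B)/(1/33 + 1) = (2*B)/(34/33) = (2*B)*(33/34) = 33*B/17)
66*S(-92) = 66*((33/17)*(-92)) = 66*(-3036/17) = -200376/17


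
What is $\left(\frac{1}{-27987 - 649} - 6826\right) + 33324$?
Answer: $\frac{758796727}{28636} \approx 26498.0$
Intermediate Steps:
$\left(\frac{1}{-27987 - 649} - 6826\right) + 33324 = \left(\frac{1}{-28636} - 6826\right) + 33324 = \left(- \frac{1}{28636} - 6826\right) + 33324 = - \frac{195469337}{28636} + 33324 = \frac{758796727}{28636}$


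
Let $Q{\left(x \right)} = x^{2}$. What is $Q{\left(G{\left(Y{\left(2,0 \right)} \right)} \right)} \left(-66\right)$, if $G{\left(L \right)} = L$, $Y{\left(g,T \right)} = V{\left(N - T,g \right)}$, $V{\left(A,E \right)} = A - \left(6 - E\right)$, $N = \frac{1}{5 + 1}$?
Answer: $- \frac{5819}{6} \approx -969.83$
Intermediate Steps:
$N = \frac{1}{6} \approx 0.16667$
$V{\left(A,E \right)} = -6 + A + E$ ($V{\left(A,E \right)} = A + \left(-6 + E\right) = -6 + A + E$)
$Y{\left(g,T \right)} = - \frac{35}{6} + g - T$ ($Y{\left(g,T \right)} = -6 - \left(- \frac{1}{6} + T\right) + g = - \frac{35}{6} + g - T$)
$Q{\left(G{\left(Y{\left(2,0 \right)} \right)} \right)} \left(-66\right) = \left(- \frac{35}{6} + 2 - 0\right)^{2} \left(-66\right) = \left(- \frac{35}{6} + 2 + 0\right)^{2} \left(-66\right) = \left(- \frac{23}{6}\right)^{2} \left(-66\right) = \frac{529}{36} \left(-66\right) = - \frac{5819}{6}$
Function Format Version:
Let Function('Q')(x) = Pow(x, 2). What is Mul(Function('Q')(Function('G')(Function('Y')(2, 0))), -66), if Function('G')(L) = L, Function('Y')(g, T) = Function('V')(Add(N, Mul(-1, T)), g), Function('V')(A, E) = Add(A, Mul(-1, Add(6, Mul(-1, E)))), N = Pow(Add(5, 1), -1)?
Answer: Rational(-5819, 6) ≈ -969.83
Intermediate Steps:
N = Rational(1, 6) (N = Pow(6, -1) = Rational(1, 6) ≈ 0.16667)
Function('V')(A, E) = Add(-6, A, E) (Function('V')(A, E) = Add(A, Add(-6, E)) = Add(-6, A, E))
Function('Y')(g, T) = Add(Rational(-35, 6), g, Mul(-1, T)) (Function('Y')(g, T) = Add(-6, Add(Rational(1, 6), Mul(-1, T)), g) = Add(Rational(-35, 6), g, Mul(-1, T)))
Mul(Function('Q')(Function('G')(Function('Y')(2, 0))), -66) = Mul(Pow(Add(Rational(-35, 6), 2, Mul(-1, 0)), 2), -66) = Mul(Pow(Add(Rational(-35, 6), 2, 0), 2), -66) = Mul(Pow(Rational(-23, 6), 2), -66) = Mul(Rational(529, 36), -66) = Rational(-5819, 6)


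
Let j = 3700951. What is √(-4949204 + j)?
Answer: I*√1248253 ≈ 1117.3*I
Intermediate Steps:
√(-4949204 + j) = √(-4949204 + 3700951) = √(-1248253) = I*√1248253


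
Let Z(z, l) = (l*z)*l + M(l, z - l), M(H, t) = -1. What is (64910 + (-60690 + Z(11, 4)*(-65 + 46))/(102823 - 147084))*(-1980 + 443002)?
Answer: 181010897646650/6323 ≈ 2.8627e+10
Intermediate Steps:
Z(z, l) = -1 + z*l² (Z(z, l) = (l*z)*l - 1 = z*l² - 1 = -1 + z*l²)
(64910 + (-60690 + Z(11, 4)*(-65 + 46))/(102823 - 147084))*(-1980 + 443002) = (64910 + (-60690 + (-1 + 11*4²)*(-65 + 46))/(102823 - 147084))*(-1980 + 443002) = (64910 + (-60690 + (-1 + 11*16)*(-19))/(-44261))*441022 = (64910 + (-60690 + (-1 + 176)*(-19))*(-1/44261))*441022 = (64910 + (-60690 + 175*(-19))*(-1/44261))*441022 = (64910 + (-60690 - 3325)*(-1/44261))*441022 = (64910 - 64015*(-1/44261))*441022 = (64910 + 9145/6323)*441022 = (410435075/6323)*441022 = 181010897646650/6323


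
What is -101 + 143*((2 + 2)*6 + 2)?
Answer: 3617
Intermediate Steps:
-101 + 143*((2 + 2)*6 + 2) = -101 + 143*(4*6 + 2) = -101 + 143*(24 + 2) = -101 + 143*26 = -101 + 3718 = 3617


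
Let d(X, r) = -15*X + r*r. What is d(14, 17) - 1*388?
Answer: -309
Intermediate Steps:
d(X, r) = r**2 - 15*X (d(X, r) = -15*X + r**2 = r**2 - 15*X)
d(14, 17) - 1*388 = (17**2 - 15*14) - 1*388 = (289 - 210) - 388 = 79 - 388 = -309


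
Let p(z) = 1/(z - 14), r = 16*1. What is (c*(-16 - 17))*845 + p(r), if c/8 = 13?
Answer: -5800079/2 ≈ -2.9000e+6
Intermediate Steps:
c = 104 (c = 8*13 = 104)
r = 16
p(z) = 1/(-14 + z)
(c*(-16 - 17))*845 + p(r) = (104*(-16 - 17))*845 + 1/(-14 + 16) = (104*(-33))*845 + 1/2 = -3432*845 + ½ = -2900040 + ½ = -5800079/2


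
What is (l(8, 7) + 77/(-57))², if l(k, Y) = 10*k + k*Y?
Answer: 58905625/3249 ≈ 18130.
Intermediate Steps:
l(k, Y) = 10*k + Y*k
(l(8, 7) + 77/(-57))² = (8*(10 + 7) + 77/(-57))² = (8*17 + 77*(-1/57))² = (136 - 77/57)² = (7675/57)² = 58905625/3249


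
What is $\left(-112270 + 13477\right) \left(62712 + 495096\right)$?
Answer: $-55107525744$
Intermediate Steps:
$\left(-112270 + 13477\right) \left(62712 + 495096\right) = \left(-98793\right) 557808 = -55107525744$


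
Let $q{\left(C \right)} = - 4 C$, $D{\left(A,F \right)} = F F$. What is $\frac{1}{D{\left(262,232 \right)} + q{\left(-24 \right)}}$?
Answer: $\frac{1}{53920} \approx 1.8546 \cdot 10^{-5}$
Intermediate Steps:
$D{\left(A,F \right)} = F^{2}$
$\frac{1}{D{\left(262,232 \right)} + q{\left(-24 \right)}} = \frac{1}{232^{2} - -96} = \frac{1}{53824 + 96} = \frac{1}{53920}$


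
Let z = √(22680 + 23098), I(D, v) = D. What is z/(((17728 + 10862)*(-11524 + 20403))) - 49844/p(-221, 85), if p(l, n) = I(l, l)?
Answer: 2932/13 + √45778/253850610 ≈ 225.54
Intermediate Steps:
p(l, n) = l
z = √45778 ≈ 213.96
z/(((17728 + 10862)*(-11524 + 20403))) - 49844/p(-221, 85) = √45778/(((17728 + 10862)*(-11524 + 20403))) - 49844/(-221) = √45778/((28590*8879)) - 49844*(-1/221) = √45778/253850610 + 2932/13 = 2932/13 + √45778/253850610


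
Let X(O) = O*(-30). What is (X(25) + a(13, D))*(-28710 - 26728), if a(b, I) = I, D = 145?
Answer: 33539990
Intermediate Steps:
X(O) = -30*O
(X(25) + a(13, D))*(-28710 - 26728) = (-30*25 + 145)*(-28710 - 26728) = (-750 + 145)*(-55438) = -605*(-55438) = 33539990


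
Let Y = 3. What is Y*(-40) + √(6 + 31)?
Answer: -120 + √37 ≈ -113.92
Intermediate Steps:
Y*(-40) + √(6 + 31) = 3*(-40) + √(6 + 31) = -120 + √37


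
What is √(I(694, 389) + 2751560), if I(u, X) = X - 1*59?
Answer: √2751890 ≈ 1658.9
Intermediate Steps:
I(u, X) = -59 + X (I(u, X) = X - 59 = -59 + X)
√(I(694, 389) + 2751560) = √((-59 + 389) + 2751560) = √(330 + 2751560) = √2751890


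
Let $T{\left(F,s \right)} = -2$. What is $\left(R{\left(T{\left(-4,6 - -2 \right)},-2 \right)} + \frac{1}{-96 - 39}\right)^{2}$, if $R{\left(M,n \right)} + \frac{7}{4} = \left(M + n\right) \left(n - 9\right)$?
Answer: $\frac{520341721}{291600} \approx 1784.4$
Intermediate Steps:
$R{\left(M,n \right)} = - \frac{7}{4} + \left(-9 + n\right) \left(M + n\right)$ ($R{\left(M,n \right)} = - \frac{7}{4} + \left(M + n\right) \left(n - 9\right) = - \frac{7}{4} + \left(M + n\right) \left(-9 + n\right) = - \frac{7}{4} + \left(-9 + n\right) \left(M + n\right)$)
$\left(R{\left(T{\left(-4,6 - -2 \right)},-2 \right)} + \frac{1}{-96 - 39}\right)^{2} = \left(\left(- \frac{7}{4} + \left(-2\right)^{2} - -18 - -18 - -4\right) + \frac{1}{-96 - 39}\right)^{2} = \left(\left(- \frac{7}{4} + 4 + 18 + 18 + 4\right) + \frac{1}{-135}\right)^{2} = \left(\frac{169}{4} - \frac{1}{135}\right)^{2} = \left(\frac{22811}{540}\right)^{2} = \frac{520341721}{291600}$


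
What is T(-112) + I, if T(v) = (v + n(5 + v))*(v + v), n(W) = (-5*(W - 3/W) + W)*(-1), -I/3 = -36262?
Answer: 24579462/107 ≈ 2.2971e+5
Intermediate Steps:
I = 108786 (I = -3*(-36262) = 108786)
n(W) = -15/W + 4*W (n(W) = ((-5*W + 15/W) + W)*(-1) = (-4*W + 15/W)*(-1) = -15/W + 4*W)
T(v) = 2*v*(20 - 15/(5 + v) + 5*v) (T(v) = (v + (-15/(5 + v) + 4*(5 + v)))*(v + v) = (v + (-15/(5 + v) + (20 + 4*v)))*(2*v) = (v + (20 - 15/(5 + v) + 4*v))*(2*v) = (20 - 15/(5 + v) + 5*v)*(2*v) = 2*v*(20 - 15/(5 + v) + 5*v))
T(-112) + I = 10*(-112)*(17 + (-112)² + 9*(-112))/(5 - 112) + 108786 = 10*(-112)*(17 + 12544 - 1008)/(-107) + 108786 = 10*(-112)*(-1/107)*11553 + 108786 = 12939360/107 + 108786 = 24579462/107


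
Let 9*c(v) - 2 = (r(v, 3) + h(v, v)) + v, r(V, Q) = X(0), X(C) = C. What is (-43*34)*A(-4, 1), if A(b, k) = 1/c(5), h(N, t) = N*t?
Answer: -6579/16 ≈ -411.19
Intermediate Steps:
r(V, Q) = 0
c(v) = 2/9 + v/9 + v²/9 (c(v) = 2/9 + ((0 + v*v) + v)/9 = 2/9 + ((0 + v²) + v)/9 = 2/9 + (v² + v)/9 = 2/9 + (v + v²)/9 = 2/9 + (v/9 + v²/9) = 2/9 + v/9 + v²/9)
A(b, k) = 9/32 (A(b, k) = 1/(2/9 + (⅑)*5 + (⅑)*5²) = 1/(2/9 + 5/9 + (⅑)*25) = 1/(2/9 + 5/9 + 25/9) = 1/(32/9) = 9/32)
(-43*34)*A(-4, 1) = -43*34*(9/32) = -1462*9/32 = -6579/16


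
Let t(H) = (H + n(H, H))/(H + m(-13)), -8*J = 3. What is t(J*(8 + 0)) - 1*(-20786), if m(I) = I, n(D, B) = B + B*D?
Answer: 332573/16 ≈ 20786.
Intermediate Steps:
J = -3/8 (J = -⅛*3 = -3/8 ≈ -0.37500)
t(H) = (H + H*(1 + H))/(-13 + H) (t(H) = (H + H*(1 + H))/(H - 13) = (H + H*(1 + H))/(-13 + H))
t(J*(8 + 0)) - 1*(-20786) = (-3*(8 + 0)/8)*(2 - 3*(8 + 0)/8)/(-13 - 3*(8 + 0)/8) - 1*(-20786) = (-3/8*8)*(2 - 3/8*8)/(-13 - 3/8*8) + 20786 = -3*(2 - 3)/(-13 - 3) + 20786 = -3*(-1)/(-16) + 20786 = -3*(-1/16)*(-1) + 20786 = -3/16 + 20786 = 332573/16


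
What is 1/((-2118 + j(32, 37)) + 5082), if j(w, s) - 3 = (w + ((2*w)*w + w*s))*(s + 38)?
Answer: 1/247767 ≈ 4.0360e-6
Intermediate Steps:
j(w, s) = 3 + (38 + s)*(w + 2*w² + s*w) (j(w, s) = 3 + (w + ((2*w)*w + w*s))*(s + 38) = 3 + (w + (2*w² + s*w))*(38 + s) = 3 + (w + 2*w² + s*w)*(38 + s) = 3 + (38 + s)*(w + 2*w² + s*w))
1/((-2118 + j(32, 37)) + 5082) = 1/((-2118 + (3 + 38*32 + 76*32² + 32*37² + 2*37*32² + 39*37*32)) + 5082) = 1/((-2118 + (3 + 1216 + 76*1024 + 32*1369 + 2*37*1024 + 46176)) + 5082) = 1/((-2118 + (3 + 1216 + 77824 + 43808 + 75776 + 46176)) + 5082) = 1/((-2118 + 244803) + 5082) = 1/(242685 + 5082) = 1/247767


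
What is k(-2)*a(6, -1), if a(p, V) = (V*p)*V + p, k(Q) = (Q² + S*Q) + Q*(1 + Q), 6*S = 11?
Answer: 28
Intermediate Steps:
S = 11/6 (S = (⅙)*11 = 11/6 ≈ 1.8333)
k(Q) = Q² + 11*Q/6 + Q*(1 + Q) (k(Q) = (Q² + 11*Q/6) + Q*(1 + Q) = Q² + 11*Q/6 + Q*(1 + Q))
a(p, V) = p + p*V² (a(p, V) = p*V² + p = p + p*V²)
k(-2)*a(6, -1) = ((⅙)*(-2)*(17 + 12*(-2)))*(6*(1 + (-1)²)) = ((⅙)*(-2)*(17 - 24))*(6*(1 + 1)) = ((⅙)*(-2)*(-7))*(6*2) = (7/3)*12 = 28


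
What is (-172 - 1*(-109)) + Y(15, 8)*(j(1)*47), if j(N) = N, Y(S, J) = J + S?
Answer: 1018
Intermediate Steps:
(-172 - 1*(-109)) + Y(15, 8)*(j(1)*47) = (-172 - 1*(-109)) + (8 + 15)*(1*47) = (-172 + 109) + 23*47 = -63 + 1081 = 1018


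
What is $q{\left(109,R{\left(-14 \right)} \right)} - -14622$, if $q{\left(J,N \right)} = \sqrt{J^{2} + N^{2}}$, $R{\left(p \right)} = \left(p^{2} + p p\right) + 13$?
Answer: $14622 + \sqrt{175906} \approx 15041.0$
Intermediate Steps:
$R{\left(p \right)} = 13 + 2 p^{2}$ ($R{\left(p \right)} = \left(p^{2} + p^{2}\right) + 13 = 2 p^{2} + 13 = 13 + 2 p^{2}$)
$q{\left(109,R{\left(-14 \right)} \right)} - -14622 = \sqrt{109^{2} + \left(13 + 2 \left(-14\right)^{2}\right)^{2}} - -14622 = \sqrt{11881 + \left(13 + 2 \cdot 196\right)^{2}} + 14622 = \sqrt{11881 + \left(13 + 392\right)^{2}} + 14622 = \sqrt{11881 + 405^{2}} + 14622 = \sqrt{11881 + 164025} + 14622 = \sqrt{175906} + 14622 = 14622 + \sqrt{175906}$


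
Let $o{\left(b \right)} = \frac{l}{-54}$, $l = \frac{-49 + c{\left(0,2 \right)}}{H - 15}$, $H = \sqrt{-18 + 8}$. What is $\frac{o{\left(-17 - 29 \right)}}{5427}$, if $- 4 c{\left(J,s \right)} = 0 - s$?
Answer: $- \frac{97}{9182484} - \frac{97 i \sqrt{10}}{137737260} \approx -1.0564 \cdot 10^{-5} - 2.227 \cdot 10^{-6} i$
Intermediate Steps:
$H = i \sqrt{10}$ ($H = \sqrt{-10} = i \sqrt{10} \approx 3.1623 i$)
$c{\left(J,s \right)} = \frac{s}{4}$ ($c{\left(J,s \right)} = - \frac{0 - s}{4} = - \frac{\left(-1\right) s}{4} = \frac{s}{4}$)
$l = - \frac{97}{2 \left(-15 + i \sqrt{10}\right)}$ ($l = \frac{-49 + \frac{1}{4} \cdot 2}{i \sqrt{10} - 15} = \frac{-49 + \frac{1}{2}}{-15 + i \sqrt{10}} = - \frac{97}{2 \left(-15 + i \sqrt{10}\right)} \approx 3.0957 + 0.65264 i$)
$o{\left(b \right)} = - \frac{97}{1692} - \frac{97 i \sqrt{10}}{25380}$ ($o{\left(b \right)} = \frac{\frac{291}{94} + \frac{97 i \sqrt{10}}{470}}{-54} = \left(\frac{291}{94} + \frac{97 i \sqrt{10}}{470}\right) \left(- \frac{1}{54}\right) = - \frac{97}{1692} - \frac{97 i \sqrt{10}}{25380}$)
$\frac{o{\left(-17 - 29 \right)}}{5427} = \frac{- \frac{97}{1692} - \frac{97 i \sqrt{10}}{25380}}{5427} = \left(- \frac{97}{1692} - \frac{97 i \sqrt{10}}{25380}\right) \frac{1}{5427} = - \frac{97}{9182484} - \frac{97 i \sqrt{10}}{137737260}$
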